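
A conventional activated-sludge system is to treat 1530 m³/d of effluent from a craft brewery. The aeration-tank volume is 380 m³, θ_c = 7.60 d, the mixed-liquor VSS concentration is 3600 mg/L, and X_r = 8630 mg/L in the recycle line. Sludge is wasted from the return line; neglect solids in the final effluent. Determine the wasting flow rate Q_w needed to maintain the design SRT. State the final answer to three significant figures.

θ_c = V·X/(Q_w·X_r) when wasting from the recycle, so Q_w = V·X/(θ_c·X_r) = 380.0 × 3600 / (7.60 × 8630) = 20.86 m³/d.

Q_w ≈ 20.9 m³/d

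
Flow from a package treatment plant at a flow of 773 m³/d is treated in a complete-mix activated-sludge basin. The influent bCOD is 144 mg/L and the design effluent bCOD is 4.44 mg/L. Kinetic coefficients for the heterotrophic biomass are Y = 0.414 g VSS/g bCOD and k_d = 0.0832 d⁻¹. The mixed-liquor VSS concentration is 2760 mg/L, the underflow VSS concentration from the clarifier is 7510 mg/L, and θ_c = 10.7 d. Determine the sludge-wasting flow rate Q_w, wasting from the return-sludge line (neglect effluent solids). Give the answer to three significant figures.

Steady-state biomass mass balance: V·X·(1 + k_d·θ_c) = Y·Q·(S₀ − S)·θ_c, so V = 0.414 × 773 × (144 − 4.44) × 10.7 / [2760 × (1 + 0.0832 × 10.7)] = 4.78×10^5 / 5217 = 91.60 m³.
θ_c = V·X/(Q_w·X_r) when wasting from the recycle, so Q_w = V·X/(θ_c·X_r) = 91.60 × 2760 / (10.7 × 7510) = 3.146 m³/d.

Q_w ≈ 3.15 m³/d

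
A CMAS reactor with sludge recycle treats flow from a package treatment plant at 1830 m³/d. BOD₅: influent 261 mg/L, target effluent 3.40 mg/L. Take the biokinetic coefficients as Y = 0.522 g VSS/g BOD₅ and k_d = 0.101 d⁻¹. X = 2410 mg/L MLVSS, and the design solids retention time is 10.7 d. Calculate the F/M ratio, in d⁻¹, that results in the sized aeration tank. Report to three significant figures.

From the SRT design equation V = Y Q (S₀−S) θ_c / [X (1 + k_d θ_c)] = 0.522 × 1830 × (261 − 3.40) × 10.7 / [2410 × (1 + 0.101 × 10.7)] = 2.63×10^6 / 5014 = 525.1 m³.
Food-to-microorganism ratio F/M = Q S₀ / (V X) = 1830 × 261 / (525.1 × 2410) = 0.3774 d⁻¹.

F/M ≈ 0.377 d⁻¹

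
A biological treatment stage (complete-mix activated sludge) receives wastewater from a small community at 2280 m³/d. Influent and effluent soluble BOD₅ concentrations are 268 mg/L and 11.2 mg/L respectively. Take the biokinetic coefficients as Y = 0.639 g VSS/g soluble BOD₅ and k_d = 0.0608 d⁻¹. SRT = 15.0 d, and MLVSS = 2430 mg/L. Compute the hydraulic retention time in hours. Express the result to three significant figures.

τ ≈ 12.7 h

Rearranging the biomass balance for a CMAS with decay, V = Y·Q·ΔS·θ_c / [X·(1+k_d θ_c)] = 0.639 × 2280 × (268 − 11.2) × 15.0 / [2430 × (1 + 0.0608 × 15.0)] = 5.61×10^6 / 4646 = 1208 m³.
Hydraulic retention time τ = V/Q = 1208 / 2280 = 0.5298 d = 12.71 h.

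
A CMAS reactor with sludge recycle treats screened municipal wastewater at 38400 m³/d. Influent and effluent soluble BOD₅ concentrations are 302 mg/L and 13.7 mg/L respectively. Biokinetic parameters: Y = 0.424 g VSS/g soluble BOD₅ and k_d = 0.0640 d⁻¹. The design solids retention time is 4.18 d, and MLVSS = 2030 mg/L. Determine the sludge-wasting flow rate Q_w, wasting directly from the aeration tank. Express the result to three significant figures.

Rearranging the biomass balance for a CMAS with decay, V = Y·Q·ΔS·θ_c / [X·(1+k_d θ_c)] = 0.424 × 38400 × (302 − 13.7) × 4.18 / [2030 × (1 + 0.0640 × 4.18)] = 1.96×10^7 / 2573 = 7625 m³.
With mixed-liquor wasting, θ_c = V/Q_w, so Q_w = V/θ_c = 7625/4.18 = 1824 m³/d.

Q_w ≈ 1820 m³/d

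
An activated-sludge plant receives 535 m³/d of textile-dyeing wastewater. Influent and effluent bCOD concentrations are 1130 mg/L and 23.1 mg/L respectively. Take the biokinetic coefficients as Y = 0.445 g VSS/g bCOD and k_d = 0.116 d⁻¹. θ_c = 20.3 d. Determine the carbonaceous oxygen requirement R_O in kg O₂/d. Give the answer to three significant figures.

Observed yield with endogenous decay: Y_obs = Y / (1 + k_d·θ_c) = 0.445 / (1 + 0.116 × 20.3) = 0.445 / 3.355 = 0.1326 g VSS/g bCOD.
Q·(S₀ − S) = 535 × (1130 − 23.1) × 10⁻³ = 592.2 kg/d removed.
Net sludge production P_X = 0.1326 × 592.2 = 78.55 kg VSS/d.
R_O = Q·(S₀ − S) − 1.42·P_X = 592.2 − 1.42 × 78.55 = 480.6 kg O₂/d.

R_O ≈ 481 kg O₂/d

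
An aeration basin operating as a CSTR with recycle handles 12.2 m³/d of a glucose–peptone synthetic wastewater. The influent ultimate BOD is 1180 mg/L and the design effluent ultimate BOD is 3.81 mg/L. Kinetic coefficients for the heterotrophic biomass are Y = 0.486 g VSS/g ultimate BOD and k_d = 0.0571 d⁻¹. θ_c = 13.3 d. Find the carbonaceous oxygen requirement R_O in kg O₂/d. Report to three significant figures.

Y_obs = Y / (1 + k_d θ_c) = 0.486 / (1 + 0.0571 × 13.3) = 0.486 / 1.759 = 0.2762.
Substrate removed = Q·(S₀ − S) = 12.2 m³/d × (1180 − 3.81) g/m³ = 1.43×10^4 g/d = 14.35 kg/d.
Biomass synthesised: P_X = Y_obs × 14.35 = 3.964 kg VSS/d.
Carbonaceous O₂ demand = substrate oxidised − cell-mass equivalent = 14.35 − 1.42 × 3.964 = 8.721 kg O₂/d.

R_O ≈ 8.72 kg O₂/d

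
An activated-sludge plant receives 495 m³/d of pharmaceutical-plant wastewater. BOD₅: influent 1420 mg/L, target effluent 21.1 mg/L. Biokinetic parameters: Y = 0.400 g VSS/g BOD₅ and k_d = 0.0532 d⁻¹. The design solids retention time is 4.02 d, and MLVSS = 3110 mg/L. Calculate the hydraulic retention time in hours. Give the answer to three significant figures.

τ ≈ 14.3 h

From the SRT design equation V = Y Q (S₀−S) θ_c / [X (1 + k_d θ_c)] = 0.400 × 495 × (1420 − 21.1) × 4.02 / [3110 × (1 + 0.0532 × 4.02)] = 1.11×10^6 / 3775 = 294.9 m³.
HRT = V/Q = 294.9 m³ / 495 m³·d⁻¹ = 0.5959 d × 24 = 14.30 h.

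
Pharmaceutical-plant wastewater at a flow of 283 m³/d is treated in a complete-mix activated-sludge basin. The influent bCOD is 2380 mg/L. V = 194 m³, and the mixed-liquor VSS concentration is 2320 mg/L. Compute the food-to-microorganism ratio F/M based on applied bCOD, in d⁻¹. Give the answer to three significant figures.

F/M = applied load / biomass = Q·S₀/(V·X) = 283 × 2380 / (194.0 × 2320) = 1.496 d⁻¹.

F/M ≈ 1.50 d⁻¹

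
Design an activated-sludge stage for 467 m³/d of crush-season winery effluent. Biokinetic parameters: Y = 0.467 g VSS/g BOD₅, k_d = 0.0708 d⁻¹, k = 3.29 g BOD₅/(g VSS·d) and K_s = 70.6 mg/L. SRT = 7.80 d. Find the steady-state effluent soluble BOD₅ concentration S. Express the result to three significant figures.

S ≈ 10.5 mg/L

Effluent substrate depends only on kinetics and SRT: S = K_s(1 + k_d θ_c) / [θ_c(Yk − k_d) − 1] = 70.6 × (1 + 0.0708 × 7.80) / [7.80 × (0.467 × 3.29 − 0.0708) − 1] = 109.6 / 10.43 = 10.51 mg/L.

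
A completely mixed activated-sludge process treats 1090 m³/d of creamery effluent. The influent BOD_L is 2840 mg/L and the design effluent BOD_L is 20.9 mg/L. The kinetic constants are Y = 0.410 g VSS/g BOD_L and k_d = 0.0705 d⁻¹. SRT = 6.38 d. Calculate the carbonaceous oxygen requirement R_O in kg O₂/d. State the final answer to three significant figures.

Y_obs = Y / (1 + k_d θ_c) = 0.410 / (1 + 0.0705 × 6.38) = 0.410 / 1.450 = 0.2828.
ΔS = 2840 − 20.9 = 2819 mg/L, so the substrate removal rate is 1090 × 2819/1000 = 3073 kg BOD_L/d.
P_X = Y_obs·Q·(S₀ − S) = 0.2828 × 3073 = 869.0 kg VSS/d.
R_O = Q·(S₀ − S) − 1.42·P_X = 3073 − 1.42 × 869.0 = 1839 kg O₂/d.

R_O ≈ 1840 kg O₂/d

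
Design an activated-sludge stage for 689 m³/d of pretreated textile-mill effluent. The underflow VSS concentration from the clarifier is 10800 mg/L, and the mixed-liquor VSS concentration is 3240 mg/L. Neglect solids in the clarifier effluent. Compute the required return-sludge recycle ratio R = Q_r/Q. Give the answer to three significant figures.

Mass balance around the secondary clarifier (neglecting effluent solids): R = X / (X_r − X) = 3240 / (10800 − 3240) = 0.4286.

R ≈ 0.429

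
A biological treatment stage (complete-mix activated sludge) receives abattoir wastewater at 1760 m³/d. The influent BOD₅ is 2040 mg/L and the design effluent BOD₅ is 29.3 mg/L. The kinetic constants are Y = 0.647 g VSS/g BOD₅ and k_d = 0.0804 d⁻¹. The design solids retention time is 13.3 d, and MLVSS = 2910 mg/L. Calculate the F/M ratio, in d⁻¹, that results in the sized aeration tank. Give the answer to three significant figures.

F/M ≈ 0.244 d⁻¹

Rearranging the biomass balance for a CMAS with decay, V = Y·Q·ΔS·θ_c / [X·(1+k_d θ_c)] = 0.647 × 1760 × (2040 − 29.3) × 13.3 / [2910 × (1 + 0.0804 × 13.3)] = 3.05×10^7 / 6022 = 5057 m³.
F/M = applied load / biomass = Q·S₀/(V·X) = 1760 × 2040 / (5057 × 2910) = 0.2440 d⁻¹.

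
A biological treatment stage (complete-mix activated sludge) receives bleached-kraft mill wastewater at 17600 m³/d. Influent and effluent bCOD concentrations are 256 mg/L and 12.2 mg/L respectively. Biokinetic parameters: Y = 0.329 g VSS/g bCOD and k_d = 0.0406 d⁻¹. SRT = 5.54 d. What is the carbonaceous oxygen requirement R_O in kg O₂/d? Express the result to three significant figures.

Observed yield with endogenous decay: Y_obs = Y / (1 + k_d·θ_c) = 0.329 / (1 + 0.0406 × 5.54) = 0.329 / 1.225 = 0.2686 g VSS/g bCOD.
Q·(S₀ − S) = 17600 × (256 − 12.2) × 10⁻³ = 4291 kg/d removed.
Net sludge production P_X = 0.2686 × 4291 = 1152 kg VSS/d.
R_O = Q·ΔS − 1.42 P_X = 4291 − 1637 = 2654 kg O₂/d.

R_O ≈ 2650 kg O₂/d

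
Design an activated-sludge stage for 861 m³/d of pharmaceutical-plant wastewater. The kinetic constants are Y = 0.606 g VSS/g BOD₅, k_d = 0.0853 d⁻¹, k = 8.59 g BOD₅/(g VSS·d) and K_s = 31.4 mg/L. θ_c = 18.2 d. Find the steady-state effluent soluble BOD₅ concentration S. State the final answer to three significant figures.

For a completely mixed reactor with recycle the Lawrence–McCarty relation gives S = K_s·(1 + k_d·θ_c) / [θ_c·(Y·k − k_d) − 1] = 31.4 × (1 + 0.0853 × 18.2) / [18.2 × (0.606 × 8.59 − 0.0853) − 1] = 80.15 / 92.19 = 0.8694 mg/L.

S ≈ 0.869 mg/L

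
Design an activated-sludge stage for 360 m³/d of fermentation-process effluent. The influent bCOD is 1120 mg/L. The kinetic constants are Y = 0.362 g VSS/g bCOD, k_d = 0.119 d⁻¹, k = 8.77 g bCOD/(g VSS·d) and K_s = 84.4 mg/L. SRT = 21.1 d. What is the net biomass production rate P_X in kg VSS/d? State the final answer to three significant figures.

Effluent substrate depends only on kinetics and SRT: S = K_s(1 + k_d θ_c) / [θ_c(Yk − k_d) − 1] = 84.4 × (1 + 0.119 × 21.1) / [21.1 × (0.362 × 8.77 − 0.119) − 1] = 296.3 / 63.48 = 4.668 mg/L.
Correct the yield for decay: Y_obs = Y/(1 + k_d θ_c) = 0.362 / (1 + 0.119 × 21.1) = 0.362 / 3.511 = 0.1031.
ΔS = 1120 − 4.67 = 1115 mg/L, so the substrate removal rate is 360 × 1115/1000 = 401.5 kg bCOD/d.
Biomass produced: P_X = Y_obs·Q·ΔS = 0.1031 × 401.5 ≈ 41.40 kg VSS/d.

P_X ≈ 41.4 kg VSS/d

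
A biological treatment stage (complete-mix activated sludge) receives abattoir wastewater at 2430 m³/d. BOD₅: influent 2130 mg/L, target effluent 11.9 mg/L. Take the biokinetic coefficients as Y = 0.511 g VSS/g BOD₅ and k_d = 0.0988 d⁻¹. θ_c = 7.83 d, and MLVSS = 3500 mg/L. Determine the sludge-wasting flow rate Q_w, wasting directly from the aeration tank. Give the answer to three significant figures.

Q_w ≈ 424 m³/d

Steady-state biomass mass balance: V·X·(1 + k_d·θ_c) = Y·Q·(S₀ − S)·θ_c, so V = 0.511 × 2430 × (2130 − 11.9) × 7.83 / [3500 × (1 + 0.0988 × 7.83)] = 2.06×10^7 / 6208 = 3317 m³.
For wasting at MLVSS concentration, Q_w = V/θ_c = 3317/7.83 = 423.7 m³/d.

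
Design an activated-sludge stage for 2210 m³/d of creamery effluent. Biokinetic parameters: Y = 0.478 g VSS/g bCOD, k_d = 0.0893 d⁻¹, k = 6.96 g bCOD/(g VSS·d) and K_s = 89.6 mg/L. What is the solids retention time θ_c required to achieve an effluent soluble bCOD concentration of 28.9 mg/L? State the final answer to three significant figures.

Specific growth rate at S = 28.9 mg/L: μ = YkS/(K_s+S) = 0.478·6.96·28.9/(89.6+28.9) = 0.8114 d⁻¹.
1/θ_c = 0.8114 − 0.0893 = 0.7221 d⁻¹, so θ_c = 1.385 d.

θ_c ≈ 1.38 d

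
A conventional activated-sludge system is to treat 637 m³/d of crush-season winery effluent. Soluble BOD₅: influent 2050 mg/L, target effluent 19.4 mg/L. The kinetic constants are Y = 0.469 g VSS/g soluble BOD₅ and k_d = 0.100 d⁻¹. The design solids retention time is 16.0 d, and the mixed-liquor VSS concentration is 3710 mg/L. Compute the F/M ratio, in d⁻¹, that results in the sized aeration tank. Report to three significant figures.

F/M ≈ 0.350 d⁻¹

Rearranging the biomass balance for a CMAS with decay, V = Y·Q·ΔS·θ_c / [X·(1+k_d θ_c)] = 0.469 × 637 × (2050 − 19.4) × 16.0 / [3710 × (1 + 0.100 × 16.0)] = 9.71×10^6 / 9646 = 1006 m³.
Food-to-microorganism ratio F/M = Q S₀ / (V X) = 637 × 2050 / (1006 × 3710) = 0.3498 d⁻¹.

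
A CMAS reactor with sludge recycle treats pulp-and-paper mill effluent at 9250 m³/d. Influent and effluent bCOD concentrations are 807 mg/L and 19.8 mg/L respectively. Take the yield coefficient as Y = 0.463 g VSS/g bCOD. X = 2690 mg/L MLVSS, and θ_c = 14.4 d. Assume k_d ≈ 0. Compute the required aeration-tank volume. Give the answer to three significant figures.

V ≈ 18000 m³

Biomass mass balance (decay neglected): V·X = Y·Q·(S₀ − S)·θ_c, so V = 0.463 × 9250 × (807 − 19.8) × 14.4 / 2690 = 18048 m³.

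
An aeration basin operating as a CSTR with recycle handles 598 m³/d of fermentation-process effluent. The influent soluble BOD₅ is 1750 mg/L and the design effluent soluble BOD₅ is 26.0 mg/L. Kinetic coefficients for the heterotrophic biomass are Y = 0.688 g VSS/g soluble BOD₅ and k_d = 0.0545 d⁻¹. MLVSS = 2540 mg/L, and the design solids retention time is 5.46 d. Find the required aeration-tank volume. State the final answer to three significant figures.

Steady-state biomass mass balance: V·X·(1 + k_d·θ_c) = Y·Q·(S₀ − S)·θ_c, so V = 0.688 × 598 × (1750 − 26.0) × 5.46 / [2540 × (1 + 0.0545 × 5.46)] = 3.87×10^6 / 3296 = 1175 m³.

V ≈ 1180 m³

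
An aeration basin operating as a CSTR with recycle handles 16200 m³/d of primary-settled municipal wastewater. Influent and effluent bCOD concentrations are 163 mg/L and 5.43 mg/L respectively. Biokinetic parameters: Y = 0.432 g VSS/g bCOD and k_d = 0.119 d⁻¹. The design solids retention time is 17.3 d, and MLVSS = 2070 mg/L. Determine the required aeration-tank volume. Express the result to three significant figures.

V ≈ 3010 m³

Steady-state biomass mass balance: V·X·(1 + k_d·θ_c) = Y·Q·(S₀ − S)·θ_c, so V = 0.432 × 16200 × (163 − 5.43) × 17.3 / [2070 × (1 + 0.119 × 17.3)] = 1.91×10^7 / 6332 = 3013 m³.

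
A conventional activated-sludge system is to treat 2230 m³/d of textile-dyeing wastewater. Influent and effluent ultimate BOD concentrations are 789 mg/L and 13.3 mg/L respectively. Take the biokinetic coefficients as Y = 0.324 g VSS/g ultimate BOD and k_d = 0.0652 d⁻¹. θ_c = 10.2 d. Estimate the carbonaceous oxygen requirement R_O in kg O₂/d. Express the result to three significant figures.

R_O ≈ 1250 kg O₂/d

Y_obs = Y / (1 + k_d θ_c) = 0.324 / (1 + 0.0652 × 10.2) = 0.324 / 1.665 = 0.1946.
Q·(S₀ − S) = 2230 × (789 − 13.3) × 10⁻³ = 1730 kg/d removed.
Biomass synthesised: P_X = Y_obs × 1730 = 336.6 kg VSS/d.
Carbonaceous O₂ demand = substrate oxidised − cell-mass equivalent = 1730 − 1.42 × 336.6 = 1252 kg O₂/d.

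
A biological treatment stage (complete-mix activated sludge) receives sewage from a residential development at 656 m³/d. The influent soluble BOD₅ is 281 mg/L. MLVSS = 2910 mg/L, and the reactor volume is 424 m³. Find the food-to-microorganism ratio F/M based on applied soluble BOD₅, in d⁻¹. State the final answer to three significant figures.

F/M ≈ 0.149 d⁻¹

Food-to-microorganism ratio F/M = Q S₀ / (V X) = 656 × 281 / (424.0 × 2910) = 0.1494 d⁻¹.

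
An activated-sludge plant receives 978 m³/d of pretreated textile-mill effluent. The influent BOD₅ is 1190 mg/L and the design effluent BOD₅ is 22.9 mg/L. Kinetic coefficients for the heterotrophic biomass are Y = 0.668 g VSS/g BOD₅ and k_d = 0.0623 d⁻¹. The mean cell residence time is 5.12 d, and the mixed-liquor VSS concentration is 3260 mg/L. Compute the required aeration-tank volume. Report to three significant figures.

V ≈ 908 m³

Rearranging the biomass balance for a CMAS with decay, V = Y·Q·ΔS·θ_c / [X·(1+k_d θ_c)] = 0.668 × 978 × (1190 − 22.9) × 5.12 / [3260 × (1 + 0.0623 × 5.12)] = 3.9×10^6 / 4300 = 907.9 m³.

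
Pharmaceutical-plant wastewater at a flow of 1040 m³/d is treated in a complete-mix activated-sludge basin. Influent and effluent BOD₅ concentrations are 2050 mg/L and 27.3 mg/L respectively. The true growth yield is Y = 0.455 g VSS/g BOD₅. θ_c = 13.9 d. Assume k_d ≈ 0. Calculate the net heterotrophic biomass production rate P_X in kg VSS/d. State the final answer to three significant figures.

No decay correction is needed, so Y_obs = Y = 0.455.
Mass of BOD₅ removed per day: Q(S₀ − S) = 1040 × 2023 g/m³ = 2104 kg/d.
Biomass produced: P_X = Y_obs·Q·ΔS = 0.4550 × 2104 ≈ 957.1 kg VSS/d.

P_X ≈ 957 kg VSS/d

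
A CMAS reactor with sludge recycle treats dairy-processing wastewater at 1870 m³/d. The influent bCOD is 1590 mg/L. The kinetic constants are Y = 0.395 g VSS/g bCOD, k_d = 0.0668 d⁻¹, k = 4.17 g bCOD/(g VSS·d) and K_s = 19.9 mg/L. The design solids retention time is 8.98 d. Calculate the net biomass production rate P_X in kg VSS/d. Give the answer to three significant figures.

P_X ≈ 733 kg VSS/d

For a completely mixed reactor with recycle the Lawrence–McCarty relation gives S = K_s·(1 + k_d·θ_c) / [θ_c·(Y·k − k_d) − 1] = 19.9 × (1 + 0.0668 × 8.98) / [8.98 × (0.395 × 4.17 − 0.0668) − 1] = 31.84 / 13.19 = 2.413 mg/L.
Y_obs = Y / (1 + k_d θ_c) = 0.395 / (1 + 0.0668 × 8.98) = 0.395 / 1.600 = 0.2469.
ΔS = 1590 − 2.41 = 1588 mg/L, so the substrate removal rate is 1870 × 1588/1000 = 2969 kg bCOD/d.
P_X = Y_obs · Q(S₀ − S) = 0.2469 × 2969 = 733.0 kg VSS/d.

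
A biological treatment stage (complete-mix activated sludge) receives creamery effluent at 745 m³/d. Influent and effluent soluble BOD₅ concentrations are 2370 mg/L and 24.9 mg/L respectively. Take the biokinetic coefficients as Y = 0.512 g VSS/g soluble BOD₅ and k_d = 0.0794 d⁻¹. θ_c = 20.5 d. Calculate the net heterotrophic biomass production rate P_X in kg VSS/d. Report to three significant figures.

Y_obs = Y / (1 + k_d θ_c) = 0.512 / (1 + 0.0794 × 20.5) = 0.512 / 2.628 = 0.1948.
Q·(S₀ − S) = 745 × (2370 − 24.9) × 10⁻³ = 1747 kg/d removed.
P_X = Y_obs · Q(S₀ − S) = 0.1948 × 1747 = 340.4 kg VSS/d.

P_X ≈ 340 kg VSS/d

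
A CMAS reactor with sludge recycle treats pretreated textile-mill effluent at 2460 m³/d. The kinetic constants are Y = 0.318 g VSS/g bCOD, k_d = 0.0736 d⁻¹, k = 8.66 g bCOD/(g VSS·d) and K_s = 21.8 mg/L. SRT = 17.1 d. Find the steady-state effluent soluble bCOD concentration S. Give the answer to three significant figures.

Effluent substrate depends only on kinetics and SRT: S = K_s(1 + k_d θ_c) / [θ_c(Yk − k_d) − 1] = 21.8 × (1 + 0.0736 × 17.1) / [17.1 × (0.318 × 8.66 − 0.0736) − 1] = 49.24 / 44.83 = 1.098 mg/L.

S ≈ 1.10 mg/L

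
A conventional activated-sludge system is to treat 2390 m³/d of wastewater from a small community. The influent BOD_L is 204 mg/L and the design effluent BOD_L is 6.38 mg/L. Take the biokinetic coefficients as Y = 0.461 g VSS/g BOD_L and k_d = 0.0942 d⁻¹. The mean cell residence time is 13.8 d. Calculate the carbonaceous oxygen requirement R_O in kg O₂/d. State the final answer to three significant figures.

Correct the yield for decay: Y_obs = Y/(1 + k_d θ_c) = 0.461 / (1 + 0.0942 × 13.8) = 0.461 / 2.300 = 0.2004.
Substrate removed = Q·(S₀ − S) = 2390 m³/d × (204 − 6.38) g/m³ = 4.72×10^5 g/d = 472.3 kg/d.
P_X = Y_obs·Q·(S₀ − S) = 0.2004 × 472.3 = 94.67 kg VSS/d.
Carbonaceous O₂ demand = substrate oxidised − cell-mass equivalent = 472.3 − 1.42 × 94.67 = 337.9 kg O₂/d.

R_O ≈ 338 kg O₂/d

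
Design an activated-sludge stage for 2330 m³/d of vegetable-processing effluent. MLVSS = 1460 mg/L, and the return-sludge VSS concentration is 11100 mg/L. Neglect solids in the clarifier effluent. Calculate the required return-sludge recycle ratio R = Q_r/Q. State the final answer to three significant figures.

R ≈ 0.151

Solids balance on the clarifier gives (1+R)X = R·X_r, so R = X/(X_r − X) = 1460 / (11100 − 1460) = 0.1515.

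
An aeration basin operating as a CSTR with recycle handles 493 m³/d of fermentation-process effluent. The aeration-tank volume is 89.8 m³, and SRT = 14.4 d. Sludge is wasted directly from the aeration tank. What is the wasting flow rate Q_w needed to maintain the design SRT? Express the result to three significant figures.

Q_w ≈ 6.24 m³/d

Wasting from the aeration tank: Q_w = V / θ_c = 89.80 / 14.4 = 6.236 m³/d.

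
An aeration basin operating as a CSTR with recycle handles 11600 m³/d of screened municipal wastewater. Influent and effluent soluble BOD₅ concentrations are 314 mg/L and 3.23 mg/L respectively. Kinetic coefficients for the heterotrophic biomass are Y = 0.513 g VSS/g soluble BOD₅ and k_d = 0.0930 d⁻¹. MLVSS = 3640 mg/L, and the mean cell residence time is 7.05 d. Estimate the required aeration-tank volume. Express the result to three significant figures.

From the SRT design equation V = Y Q (S₀−S) θ_c / [X (1 + k_d θ_c)] = 0.513 × 11600 × (314 − 3.23) × 7.05 / [3640 × (1 + 0.0930 × 7.05)] = 1.3×10^7 / 6027 = 2163 m³.

V ≈ 2160 m³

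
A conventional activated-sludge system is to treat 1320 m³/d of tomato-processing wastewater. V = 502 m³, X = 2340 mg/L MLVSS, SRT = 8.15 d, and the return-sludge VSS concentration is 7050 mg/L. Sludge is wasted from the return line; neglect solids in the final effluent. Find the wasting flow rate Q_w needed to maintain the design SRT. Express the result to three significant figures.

Wasting from the return line (neglecting effluent solids): Q_w = V·X / (θ_c·X_r) = 502.0 × 2340 / (8.15 × 7050) = 20.44 m³/d.

Q_w ≈ 20.4 m³/d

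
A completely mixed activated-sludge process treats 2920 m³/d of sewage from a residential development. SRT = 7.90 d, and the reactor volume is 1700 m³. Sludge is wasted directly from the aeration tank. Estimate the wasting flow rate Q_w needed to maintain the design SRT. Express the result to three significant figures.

Q_w ≈ 215 m³/d

For wasting at MLVSS concentration, Q_w = V/θ_c = 1700/7.90 = 215.2 m³/d.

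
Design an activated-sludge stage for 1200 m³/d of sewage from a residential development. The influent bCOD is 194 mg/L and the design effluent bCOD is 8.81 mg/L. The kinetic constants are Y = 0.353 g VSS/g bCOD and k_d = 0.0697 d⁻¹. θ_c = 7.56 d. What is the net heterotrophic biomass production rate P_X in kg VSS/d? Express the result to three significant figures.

P_X ≈ 51.4 kg VSS/d

The observed yield is Y_obs = Y/(1 + k_d·θ_c) = 0.353 / (1 + 0.0697 × 7.56) = 0.353 / 1.527 = 0.2312 g VSS per g bCOD removed.
Q·(S₀ − S) = 1200 × (194 − 8.81) × 10⁻³ = 222.2 kg/d removed.
Net biomass production P_X = Y_obs × Q·(S₀ − S) = 0.2312 × 222.2 = 51.38 kg VSS/d.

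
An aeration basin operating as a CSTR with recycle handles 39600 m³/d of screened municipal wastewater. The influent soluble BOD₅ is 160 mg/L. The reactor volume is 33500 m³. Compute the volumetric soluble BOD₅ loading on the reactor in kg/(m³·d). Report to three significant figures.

L_v ≈ 0.189 kg soluble BOD₅/(m³·d)

Volumetric loading L_v = Q·S₀ / V = 39600 × 160 g/m³ / 33500 m³ = 189.1 g/(m³·d) = 0.1891 kg soluble BOD₅/(m³·d).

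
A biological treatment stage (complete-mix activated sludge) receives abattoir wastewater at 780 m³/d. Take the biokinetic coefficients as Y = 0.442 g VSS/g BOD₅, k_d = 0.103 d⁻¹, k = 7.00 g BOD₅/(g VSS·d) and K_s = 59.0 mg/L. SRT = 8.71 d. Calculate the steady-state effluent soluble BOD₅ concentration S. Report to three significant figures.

For a completely mixed reactor with recycle the Lawrence–McCarty relation gives S = K_s·(1 + k_d·θ_c) / [θ_c·(Y·k − k_d) − 1] = 59.0 × (1 + 0.103 × 8.71) / [8.71 × (0.442 × 7.00 − 0.103) − 1] = 111.9 / 25.05 = 4.468 mg/L.

S ≈ 4.47 mg/L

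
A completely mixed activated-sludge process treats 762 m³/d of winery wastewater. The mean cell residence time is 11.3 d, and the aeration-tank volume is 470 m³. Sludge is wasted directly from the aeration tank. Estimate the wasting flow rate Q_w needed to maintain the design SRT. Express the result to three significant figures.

For wasting at MLVSS concentration, Q_w = V/θ_c = 470.0/11.3 = 41.59 m³/d.

Q_w ≈ 41.6 m³/d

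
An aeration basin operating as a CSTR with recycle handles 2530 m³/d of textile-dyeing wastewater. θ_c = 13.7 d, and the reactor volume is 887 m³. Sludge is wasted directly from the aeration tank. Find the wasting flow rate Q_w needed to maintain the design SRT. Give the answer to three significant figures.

Q_w ≈ 64.7 m³/d

Wasting from the aeration tank: Q_w = V / θ_c = 887.0 / 13.7 = 64.74 m³/d.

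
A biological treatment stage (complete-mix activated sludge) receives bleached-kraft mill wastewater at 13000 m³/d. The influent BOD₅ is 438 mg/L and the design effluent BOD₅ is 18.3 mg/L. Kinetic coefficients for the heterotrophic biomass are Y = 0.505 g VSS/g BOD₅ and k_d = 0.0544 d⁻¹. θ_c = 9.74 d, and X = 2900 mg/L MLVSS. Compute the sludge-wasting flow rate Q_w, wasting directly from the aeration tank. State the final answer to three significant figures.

Steady-state biomass mass balance: V·X·(1 + k_d·θ_c) = Y·Q·(S₀ − S)·θ_c, so V = 0.505 × 13000 × (438 − 18.3) × 9.74 / [2900 × (1 + 0.0544 × 9.74)] = 2.68×10^7 / 4437 = 6049 m³.
For wasting at MLVSS concentration, Q_w = V/θ_c = 6049/9.74 = 621.0 m³/d.

Q_w ≈ 621 m³/d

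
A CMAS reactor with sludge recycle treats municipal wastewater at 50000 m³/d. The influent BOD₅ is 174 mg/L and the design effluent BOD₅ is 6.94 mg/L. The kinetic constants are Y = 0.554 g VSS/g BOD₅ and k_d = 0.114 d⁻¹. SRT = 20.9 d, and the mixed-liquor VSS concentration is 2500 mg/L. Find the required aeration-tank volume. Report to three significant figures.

V ≈ 11400 m³

Rearranging the biomass balance for a CMAS with decay, V = Y·Q·ΔS·θ_c / [X·(1+k_d θ_c)] = 0.554 × 50000 × (174 − 6.94) × 20.9 / [2500 × (1 + 0.114 × 20.9)] = 9.67×10^7 / 8456 = 11437 m³.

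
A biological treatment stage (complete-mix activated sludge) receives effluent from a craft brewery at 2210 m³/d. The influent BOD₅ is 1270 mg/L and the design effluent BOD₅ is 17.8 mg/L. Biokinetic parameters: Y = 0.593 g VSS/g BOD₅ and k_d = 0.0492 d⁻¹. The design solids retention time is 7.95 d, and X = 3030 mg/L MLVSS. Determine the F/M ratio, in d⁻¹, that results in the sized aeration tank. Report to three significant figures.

F/M ≈ 0.299 d⁻¹

Steady-state biomass mass balance: V·X·(1 + k_d·θ_c) = Y·Q·(S₀ − S)·θ_c, so V = 0.593 × 2210 × (1270 − 17.8) × 7.95 / [3030 × (1 + 0.0492 × 7.95)] = 1.3×10^7 / 4215 = 3095 m³.
F/M = applied load / biomass = Q·S₀/(V·X) = 2210 × 1270 / (3095 × 3030) = 0.2993 d⁻¹.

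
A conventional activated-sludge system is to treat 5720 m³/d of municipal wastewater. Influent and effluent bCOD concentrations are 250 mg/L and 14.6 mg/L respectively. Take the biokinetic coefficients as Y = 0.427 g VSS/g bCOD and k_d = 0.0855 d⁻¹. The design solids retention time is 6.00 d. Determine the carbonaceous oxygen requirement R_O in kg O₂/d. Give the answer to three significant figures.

R_O ≈ 807 kg O₂/d

Observed yield with endogenous decay: Y_obs = Y / (1 + k_d·θ_c) = 0.427 / (1 + 0.0855 × 6.00) = 0.427 / 1.513 = 0.2822 g VSS/g bCOD.
Mass of bCOD removed per day: Q(S₀ − S) = 5720 × 235.4 g/m³ = 1346 kg/d.
P_X = Y_obs·Q·(S₀ − S) = 0.2822 × 1346 = 380.0 kg VSS/d.
R_O = Q·ΔS − 1.42 P_X = 1346 − 539.6 = 806.9 kg O₂/d.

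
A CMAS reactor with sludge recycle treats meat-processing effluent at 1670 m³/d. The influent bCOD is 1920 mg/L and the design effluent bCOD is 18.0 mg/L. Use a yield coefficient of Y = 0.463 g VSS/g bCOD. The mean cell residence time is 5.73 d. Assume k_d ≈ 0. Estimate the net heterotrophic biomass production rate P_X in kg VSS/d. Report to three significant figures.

No decay correction is needed, so Y_obs = Y = 0.463.
Q·(S₀ − S) = 1670 × (1920 − 18.0) × 10⁻³ = 3176 kg/d removed.
So the net sludge growth is P_X = 0.4630 × 3176 = 1471 kg VSS/d.

P_X ≈ 1470 kg VSS/d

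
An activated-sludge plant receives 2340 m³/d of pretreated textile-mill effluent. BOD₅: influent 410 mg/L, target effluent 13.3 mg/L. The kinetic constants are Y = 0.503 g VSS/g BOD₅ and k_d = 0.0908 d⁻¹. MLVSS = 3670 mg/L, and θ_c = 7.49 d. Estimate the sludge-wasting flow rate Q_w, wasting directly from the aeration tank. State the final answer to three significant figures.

Q_w ≈ 75.7 m³/d

Rearranging the biomass balance for a CMAS with decay, V = Y·Q·ΔS·θ_c / [X·(1+k_d θ_c)] = 0.503 × 2340 × (410 − 13.3) × 7.49 / [3670 × (1 + 0.0908 × 7.49)] = 3.5×10^6 / 6166 = 567.2 m³.
For wasting at MLVSS concentration, Q_w = V/θ_c = 567.2/7.49 = 75.73 m³/d.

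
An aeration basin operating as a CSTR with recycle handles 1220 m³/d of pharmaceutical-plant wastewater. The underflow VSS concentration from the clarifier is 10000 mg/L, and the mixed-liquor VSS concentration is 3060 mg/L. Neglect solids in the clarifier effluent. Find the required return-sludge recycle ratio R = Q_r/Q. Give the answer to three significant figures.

R ≈ 0.441

Mass balance around the secondary clarifier (neglecting effluent solids): R = X / (X_r − X) = 3060 / (10000 − 3060) = 0.4409.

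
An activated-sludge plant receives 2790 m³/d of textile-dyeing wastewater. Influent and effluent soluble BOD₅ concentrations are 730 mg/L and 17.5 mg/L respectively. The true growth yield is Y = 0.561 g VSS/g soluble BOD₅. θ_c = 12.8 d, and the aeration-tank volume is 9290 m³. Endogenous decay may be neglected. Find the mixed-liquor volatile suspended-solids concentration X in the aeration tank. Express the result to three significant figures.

X ≈ 1540 mg/L

X = Y·Q·ΔS·θ_c / V = 0.561 × 2790 × (730 − 17.5) × 12.8 / 9290 = 1537 mg/L.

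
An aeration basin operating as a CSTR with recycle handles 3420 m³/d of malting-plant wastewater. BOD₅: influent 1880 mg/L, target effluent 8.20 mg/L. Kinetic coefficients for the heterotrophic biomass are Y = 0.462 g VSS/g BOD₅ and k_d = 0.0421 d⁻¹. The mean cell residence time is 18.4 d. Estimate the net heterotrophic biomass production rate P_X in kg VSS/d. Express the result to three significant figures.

Y_obs = Y / (1 + k_d θ_c) = 0.462 / (1 + 0.0421 × 18.4) = 0.462 / 1.775 = 0.2603.
Q·(S₀ − S) = 3420 × (1880 − 8.20) × 10⁻³ = 6402 kg/d removed.
Net biomass production P_X = Y_obs × Q·(S₀ − S) = 0.2603 × 6402 = 1667 kg VSS/d.

P_X ≈ 1670 kg VSS/d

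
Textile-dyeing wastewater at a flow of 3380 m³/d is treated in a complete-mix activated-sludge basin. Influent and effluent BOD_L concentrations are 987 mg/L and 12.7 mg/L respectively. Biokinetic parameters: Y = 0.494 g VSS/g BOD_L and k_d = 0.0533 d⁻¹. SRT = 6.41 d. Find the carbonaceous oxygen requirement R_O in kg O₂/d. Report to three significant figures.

R_O ≈ 1570 kg O₂/d

Correct the yield for decay: Y_obs = Y/(1 + k_d θ_c) = 0.494 / (1 + 0.0533 × 6.41) = 0.494 / 1.342 = 0.3682.
ΔS = 987 − 12.7 = 974.3 mg/L, so the substrate removal rate is 3380 × 974.3/1000 = 3293 kg BOD_L/d.
Net sludge production P_X = 0.3682 × 3293 = 1213 kg VSS/d.
R_O = Q·ΔS − 1.42 P_X = 3293 − 1722 = 1571 kg O₂/d.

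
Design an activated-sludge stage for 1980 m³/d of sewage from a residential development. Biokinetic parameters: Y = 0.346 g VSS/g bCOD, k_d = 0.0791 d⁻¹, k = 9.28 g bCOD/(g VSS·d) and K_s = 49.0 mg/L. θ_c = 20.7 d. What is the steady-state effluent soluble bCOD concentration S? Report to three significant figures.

Effluent substrate depends only on kinetics and SRT: S = K_s(1 + k_d θ_c) / [θ_c(Yk − k_d) − 1] = 49.0 × (1 + 0.0791 × 20.7) / [20.7 × (0.346 × 9.28 − 0.0791) − 1] = 129.2 / 63.83 = 2.025 mg/L.

S ≈ 2.02 mg/L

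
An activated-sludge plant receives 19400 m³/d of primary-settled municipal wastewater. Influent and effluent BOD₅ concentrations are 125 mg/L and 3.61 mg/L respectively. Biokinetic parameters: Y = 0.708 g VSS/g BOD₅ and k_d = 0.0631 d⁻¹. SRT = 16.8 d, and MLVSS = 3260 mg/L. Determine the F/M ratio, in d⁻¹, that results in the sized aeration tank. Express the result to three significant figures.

F/M ≈ 0.178 d⁻¹

Steady-state biomass mass balance: V·X·(1 + k_d·θ_c) = Y·Q·(S₀ − S)·θ_c, so V = 0.708 × 19400 × (125 − 3.61) × 16.8 / [3260 × (1 + 0.0631 × 16.8)] = 2.8×10^7 / 6716 = 4171 m³.
Food-to-microorganism ratio F/M = Q S₀ / (V X) = 19400 × 125 / (4171 × 3260) = 0.1783 d⁻¹.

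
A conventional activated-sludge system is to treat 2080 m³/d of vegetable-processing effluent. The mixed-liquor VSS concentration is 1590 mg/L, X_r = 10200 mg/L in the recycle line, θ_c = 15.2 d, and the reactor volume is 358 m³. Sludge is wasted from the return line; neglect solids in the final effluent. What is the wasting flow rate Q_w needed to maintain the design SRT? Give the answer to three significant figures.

Q_w ≈ 3.67 m³/d

Wasting from the return line (neglecting effluent solids): Q_w = V·X / (θ_c·X_r) = 358.0 × 1590 / (15.2 × 10200) = 3.671 m³/d.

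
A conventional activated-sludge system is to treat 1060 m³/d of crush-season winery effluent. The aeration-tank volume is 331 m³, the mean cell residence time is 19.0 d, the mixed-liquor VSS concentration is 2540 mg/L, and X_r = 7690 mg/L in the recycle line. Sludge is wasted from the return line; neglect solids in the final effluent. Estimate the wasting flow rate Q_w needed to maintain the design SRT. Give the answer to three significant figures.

Q_w = (V·X)/(θ_c X_r) = 331.0 × 2540 / (19.0 × 7690) = 5.754 m³/d.

Q_w ≈ 5.75 m³/d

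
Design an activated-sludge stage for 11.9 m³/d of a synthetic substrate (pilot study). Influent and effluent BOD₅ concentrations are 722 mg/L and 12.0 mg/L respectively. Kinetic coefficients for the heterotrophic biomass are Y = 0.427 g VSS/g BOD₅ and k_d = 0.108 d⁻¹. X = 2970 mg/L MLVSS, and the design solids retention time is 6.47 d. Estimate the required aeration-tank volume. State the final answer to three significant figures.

From the SRT design equation V = Y Q (S₀−S) θ_c / [X (1 + k_d θ_c)] = 0.427 × 11.9 × (722 − 12.0) × 6.47 / [2970 × (1 + 0.108 × 6.47)] = 2.33×10^4 / 5045 = 4.626 m³.

V ≈ 4.63 m³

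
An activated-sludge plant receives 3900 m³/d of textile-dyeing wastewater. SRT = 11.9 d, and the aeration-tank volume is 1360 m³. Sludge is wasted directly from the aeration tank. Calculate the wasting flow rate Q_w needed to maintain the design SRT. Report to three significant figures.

Wasting from the aeration tank: Q_w = V / θ_c = 1360 / 11.9 = 114.3 m³/d.

Q_w ≈ 114 m³/d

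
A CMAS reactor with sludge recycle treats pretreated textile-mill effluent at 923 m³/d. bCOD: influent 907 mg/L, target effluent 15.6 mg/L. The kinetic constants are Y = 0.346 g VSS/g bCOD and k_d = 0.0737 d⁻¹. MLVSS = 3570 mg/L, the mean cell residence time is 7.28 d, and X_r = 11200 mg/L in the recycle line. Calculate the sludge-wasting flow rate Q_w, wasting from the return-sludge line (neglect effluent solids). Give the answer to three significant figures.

Q_w ≈ 16.5 m³/d

Steady-state biomass mass balance: V·X·(1 + k_d·θ_c) = Y·Q·(S₀ − S)·θ_c, so V = 0.346 × 923 × (907 − 15.6) × 7.28 / [3570 × (1 + 0.0737 × 7.28)] = 2.07×10^6 / 5485 = 377.8 m³.
Q_w = (V·X)/(θ_c X_r) = 377.8 × 3570 / (7.28 × 11200) = 16.54 m³/d.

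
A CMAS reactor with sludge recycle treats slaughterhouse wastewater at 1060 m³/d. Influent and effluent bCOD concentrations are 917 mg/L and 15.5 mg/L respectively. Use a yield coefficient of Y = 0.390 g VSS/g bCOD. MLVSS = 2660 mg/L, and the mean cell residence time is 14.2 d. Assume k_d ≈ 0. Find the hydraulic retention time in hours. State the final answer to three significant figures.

τ ≈ 45.0 h

V·X = Y·Q·ΔS·θ_c gives V = 0.390 × 1060 × (917 − 15.5) × 14.2 / 2660 = 1989 m³.
Hydraulic retention time τ = V/Q = 1989 / 1060 = 1.877 d = 45.05 h.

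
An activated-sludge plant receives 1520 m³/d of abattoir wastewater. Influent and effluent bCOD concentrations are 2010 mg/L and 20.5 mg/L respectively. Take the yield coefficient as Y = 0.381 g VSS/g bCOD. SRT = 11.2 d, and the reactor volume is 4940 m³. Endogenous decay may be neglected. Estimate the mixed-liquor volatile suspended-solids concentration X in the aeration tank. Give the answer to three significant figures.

X ≈ 2610 mg/L

Without decay, X = Y Q (S₀−S) θ_c / V = 0.381 × 1520 × (2010 − 20.5) × 11.2 / 4940 = 2612 mg/L.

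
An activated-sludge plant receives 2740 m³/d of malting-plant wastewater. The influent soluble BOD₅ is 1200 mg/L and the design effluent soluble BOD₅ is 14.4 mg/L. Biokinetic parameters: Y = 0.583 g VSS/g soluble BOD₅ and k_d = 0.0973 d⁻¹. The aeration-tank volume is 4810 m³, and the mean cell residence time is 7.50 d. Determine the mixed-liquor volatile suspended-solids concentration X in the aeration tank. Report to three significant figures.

X = Y·Q·ΔS·θ_c / [V·(1 + k_d θ_c)] = 0.583 × 2740 × (1200 − 14.4) × 7.50 / [4810 × (1 + 0.0973 × 7.50)] = 1707 mg/L.

X ≈ 1710 mg/L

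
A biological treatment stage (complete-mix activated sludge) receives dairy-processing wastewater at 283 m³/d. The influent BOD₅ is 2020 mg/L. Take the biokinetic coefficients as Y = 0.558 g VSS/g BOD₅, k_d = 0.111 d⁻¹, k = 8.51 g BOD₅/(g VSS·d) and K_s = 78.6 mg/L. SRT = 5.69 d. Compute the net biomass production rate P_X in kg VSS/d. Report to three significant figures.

P_X ≈ 195 kg VSS/d

From the Monod/SRT balance for a CMAS, S = K_s·(1+k_d θ_c)/[θ_c·(Y k − k_d) − 1] = 78.6 × (1 + 0.111 × 5.69) / [5.69 × (0.558 × 8.51 − 0.111) − 1] = 128.2 / 25.39 = 5.051 mg/L.
Correct the yield for decay: Y_obs = Y/(1 + k_d θ_c) = 0.558 / (1 + 0.111 × 5.69) = 0.558 / 1.632 = 0.3420.
Substrate removed = Q·(S₀ − S) = 283 m³/d × (2020 − 5.05) g/m³ = 5.7×10^5 g/d = 570.2 kg/d.
Biomass produced: P_X = Y_obs·Q·ΔS = 0.3420 × 570.2 ≈ 195.0 kg VSS/d.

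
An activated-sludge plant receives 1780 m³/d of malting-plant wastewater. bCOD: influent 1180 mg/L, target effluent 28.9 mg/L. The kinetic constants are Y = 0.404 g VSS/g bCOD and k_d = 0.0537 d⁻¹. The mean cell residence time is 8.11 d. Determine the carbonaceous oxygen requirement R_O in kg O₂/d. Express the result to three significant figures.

Y_obs = Y / (1 + k_d θ_c) = 0.404 / (1 + 0.0537 × 8.11) = 0.404 / 1.436 = 0.2814.
Mass of bCOD removed per day: Q(S₀ − S) = 1780 × 1151 g/m³ = 2049 kg/d.
Biomass synthesised: P_X = Y_obs × 2049 = 576.6 kg VSS/d.
R_O = Q·(S₀ − S) − 1.42·P_X = 2049 − 1.42 × 576.6 = 1230 kg O₂/d.

R_O ≈ 1230 kg O₂/d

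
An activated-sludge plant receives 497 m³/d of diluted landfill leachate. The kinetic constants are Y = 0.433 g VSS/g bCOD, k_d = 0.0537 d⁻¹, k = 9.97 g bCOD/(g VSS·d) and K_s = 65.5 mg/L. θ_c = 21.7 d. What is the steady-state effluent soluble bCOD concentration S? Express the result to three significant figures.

For a completely mixed reactor with recycle the Lawrence–McCarty relation gives S = K_s·(1 + k_d·θ_c) / [θ_c·(Y·k − k_d) − 1] = 65.5 × (1 + 0.0537 × 21.7) / [21.7 × (0.433 × 9.97 − 0.0537) − 1] = 141.8 / 91.51 = 1.550 mg/L.

S ≈ 1.55 mg/L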